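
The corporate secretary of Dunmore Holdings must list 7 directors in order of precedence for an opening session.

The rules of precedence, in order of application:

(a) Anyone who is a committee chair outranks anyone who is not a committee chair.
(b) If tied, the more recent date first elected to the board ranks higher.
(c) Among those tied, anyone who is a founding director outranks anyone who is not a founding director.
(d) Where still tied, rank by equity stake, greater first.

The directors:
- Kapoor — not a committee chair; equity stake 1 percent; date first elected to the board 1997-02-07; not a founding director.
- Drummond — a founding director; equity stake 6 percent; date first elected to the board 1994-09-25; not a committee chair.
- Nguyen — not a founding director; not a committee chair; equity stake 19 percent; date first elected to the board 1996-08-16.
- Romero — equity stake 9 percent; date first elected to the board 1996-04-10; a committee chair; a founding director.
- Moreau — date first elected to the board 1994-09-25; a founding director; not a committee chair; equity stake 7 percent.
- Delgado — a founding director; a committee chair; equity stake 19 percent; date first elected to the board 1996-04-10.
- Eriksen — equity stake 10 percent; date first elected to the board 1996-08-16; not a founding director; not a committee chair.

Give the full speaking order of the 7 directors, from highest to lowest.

By the first rule: Delgado and Romero (both a committee chair); then Kapoor, Nguyen, Eriksen, Moreau and Drummond (each not a committee chair).
Delgado and Romero both have date first elected to the board 1996-04-10, so the next rule applies.
Delgado and Romero are each a founding director, so the next rule applies.
Among Delgado and Romero, by equity stake (higher first): Delgado (19 percent) before Romero (9 percent).
Among Kapoor, Nguyen, Eriksen, Moreau and Drummond, by date first elected to the board (later first): Kapoor (1997-02-07) before Nguyen and Eriksen (1996-08-16) before Moreau and Drummond (1994-09-25).
Nguyen and Eriksen are each not a founding director, so the next rule applies.
Among Nguyen and Eriksen, by equity stake (higher first): Nguyen (19 percent) before Eriksen (10 percent).
Moreau and Drummond are each a founding director, so the next rule applies.
Among Moreau and Drummond, by equity stake (higher first): Moreau (7 percent) before Drummond (6 percent).
Full order: Delgado, Romero, Kapoor, Nguyen, Eriksen, Moreau, Drummond.

Delgado, Romero, Kapoor, Nguyen, Eriksen, Moreau, Drummond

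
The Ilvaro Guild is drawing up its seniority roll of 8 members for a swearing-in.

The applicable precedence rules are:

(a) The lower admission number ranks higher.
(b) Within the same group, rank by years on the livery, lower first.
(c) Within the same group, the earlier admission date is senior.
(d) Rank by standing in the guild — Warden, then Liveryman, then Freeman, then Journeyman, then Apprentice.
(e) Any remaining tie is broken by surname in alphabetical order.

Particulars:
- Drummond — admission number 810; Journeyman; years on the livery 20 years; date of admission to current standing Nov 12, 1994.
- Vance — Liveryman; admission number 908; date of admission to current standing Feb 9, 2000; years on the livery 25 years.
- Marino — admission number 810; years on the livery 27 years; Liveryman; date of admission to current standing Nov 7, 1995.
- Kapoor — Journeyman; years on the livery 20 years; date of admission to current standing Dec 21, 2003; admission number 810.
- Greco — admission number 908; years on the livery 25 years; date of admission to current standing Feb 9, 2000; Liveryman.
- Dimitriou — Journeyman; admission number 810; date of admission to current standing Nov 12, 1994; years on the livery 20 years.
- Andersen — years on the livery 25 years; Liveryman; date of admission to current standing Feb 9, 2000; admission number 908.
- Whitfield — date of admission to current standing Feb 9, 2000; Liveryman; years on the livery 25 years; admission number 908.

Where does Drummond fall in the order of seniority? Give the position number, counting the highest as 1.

2

By admission number (lower first): Dimitriou, Drummond, Kapoor and Marino (each 810); then Andersen, Greco, Vance and Whitfield (each 908).
Among Dimitriou, Drummond, Kapoor and Marino, by years on the livery (lower first): Dimitriou, Drummond and Kapoor (20 years) before Marino (27 years).
Among Dimitriou, Drummond and Kapoor, by date of admission to current standing (earlier first): Dimitriou and Drummond (Nov 12, 1994) before Kapoor (Dec 21, 2003).
Dimitriou and Drummond are each Journeyman, so the next rule applies.
Among Dimitriou and Drummond, alphabetically by surname: Dimitriou before Drummond.
Andersen, Greco, Vance and Whitfield all have years on the livery 25 years, so the next rule applies.
Andersen, Greco, Vance and Whitfield all have date of admission to current standing Feb 9, 2000, so the next rule applies.
Andersen, Greco, Vance and Whitfield are each Liveryman, so the next rule applies.
Among Andersen, Greco, Vance and Whitfield, alphabetically by surname: Andersen before Greco before Vance before Whitfield.
Order: Dimitriou, Drummond, Kapoor, Marino, Andersen, Greco, Vance, Whitfield. So position 2.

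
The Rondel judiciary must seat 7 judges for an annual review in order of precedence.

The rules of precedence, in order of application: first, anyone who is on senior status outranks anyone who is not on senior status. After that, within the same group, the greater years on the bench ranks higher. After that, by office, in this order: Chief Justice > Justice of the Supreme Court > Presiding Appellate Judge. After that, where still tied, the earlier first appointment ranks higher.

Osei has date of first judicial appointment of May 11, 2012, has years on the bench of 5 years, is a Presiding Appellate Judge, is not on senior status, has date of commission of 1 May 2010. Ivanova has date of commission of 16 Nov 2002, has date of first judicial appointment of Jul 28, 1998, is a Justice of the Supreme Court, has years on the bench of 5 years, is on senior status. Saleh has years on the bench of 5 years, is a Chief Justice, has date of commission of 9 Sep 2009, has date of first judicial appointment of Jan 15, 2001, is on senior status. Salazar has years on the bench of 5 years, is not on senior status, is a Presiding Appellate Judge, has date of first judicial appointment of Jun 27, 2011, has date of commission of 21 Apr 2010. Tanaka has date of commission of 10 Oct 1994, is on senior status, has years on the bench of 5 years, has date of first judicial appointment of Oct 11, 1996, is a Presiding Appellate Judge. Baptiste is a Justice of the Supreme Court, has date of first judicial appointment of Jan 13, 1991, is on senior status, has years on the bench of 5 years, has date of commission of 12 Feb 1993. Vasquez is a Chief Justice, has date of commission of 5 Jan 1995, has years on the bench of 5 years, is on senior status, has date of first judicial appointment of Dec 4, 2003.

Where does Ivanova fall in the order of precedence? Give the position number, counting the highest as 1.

By the first rule: Saleh, Vasquez, Baptiste, Ivanova and Tanaka (each on senior status); then Salazar and Osei (both not on senior status).
Saleh, Vasquez, Baptiste, Ivanova and Tanaka all have years on the bench 5 years, so the next rule applies.
Among Saleh, Vasquez, Baptiste, Ivanova and Tanaka, by office: Saleh and Vasquez (Chief Justice) before Baptiste and Ivanova (Justice of the Supreme Court) before Tanaka (Presiding Appellate Judge).
Among Saleh and Vasquez, by date of first judicial appointment (earlier first): Saleh (Jan 15, 2001) before Vasquez (Dec 4, 2003).
Among Baptiste and Ivanova, by date of first judicial appointment (earlier first): Baptiste (Jan 13, 1991) before Ivanova (Jul 28, 1998).
Salazar and Osei both have years on the bench 5 years, so the next rule applies.
Salazar and Osei are each Presiding Appellate Judge, so the next rule applies.
Among Salazar and Osei, by date of first judicial appointment (earlier first): Salazar (Jun 27, 2011) before Osei (May 11, 2012).
Order: Saleh, Vasquez, Baptiste, Ivanova, Tanaka, Salazar, Osei. So position 4.

4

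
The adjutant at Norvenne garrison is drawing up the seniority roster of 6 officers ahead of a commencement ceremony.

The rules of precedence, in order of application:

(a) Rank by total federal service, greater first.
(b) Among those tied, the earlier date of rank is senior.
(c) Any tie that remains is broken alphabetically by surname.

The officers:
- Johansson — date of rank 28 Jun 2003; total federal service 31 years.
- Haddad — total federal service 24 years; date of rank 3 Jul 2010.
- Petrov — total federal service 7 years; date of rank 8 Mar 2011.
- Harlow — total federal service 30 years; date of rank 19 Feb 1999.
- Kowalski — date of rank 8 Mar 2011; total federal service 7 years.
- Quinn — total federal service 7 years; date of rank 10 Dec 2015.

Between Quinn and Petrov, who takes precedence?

By total federal service (higher first): Johansson (31 years); then Harlow (30 years); then Haddad (24 years); then Kowalski, Petrov and Quinn (each 7 years).
Among Kowalski, Petrov and Quinn, by date of rank (earlier first): Kowalski and Petrov (8 Mar 2011) before Quinn (10 Dec 2015).
Among Kowalski and Petrov, alphabetically by surname: Kowalski before Petrov.
So Petrov takes precedence.

Petrov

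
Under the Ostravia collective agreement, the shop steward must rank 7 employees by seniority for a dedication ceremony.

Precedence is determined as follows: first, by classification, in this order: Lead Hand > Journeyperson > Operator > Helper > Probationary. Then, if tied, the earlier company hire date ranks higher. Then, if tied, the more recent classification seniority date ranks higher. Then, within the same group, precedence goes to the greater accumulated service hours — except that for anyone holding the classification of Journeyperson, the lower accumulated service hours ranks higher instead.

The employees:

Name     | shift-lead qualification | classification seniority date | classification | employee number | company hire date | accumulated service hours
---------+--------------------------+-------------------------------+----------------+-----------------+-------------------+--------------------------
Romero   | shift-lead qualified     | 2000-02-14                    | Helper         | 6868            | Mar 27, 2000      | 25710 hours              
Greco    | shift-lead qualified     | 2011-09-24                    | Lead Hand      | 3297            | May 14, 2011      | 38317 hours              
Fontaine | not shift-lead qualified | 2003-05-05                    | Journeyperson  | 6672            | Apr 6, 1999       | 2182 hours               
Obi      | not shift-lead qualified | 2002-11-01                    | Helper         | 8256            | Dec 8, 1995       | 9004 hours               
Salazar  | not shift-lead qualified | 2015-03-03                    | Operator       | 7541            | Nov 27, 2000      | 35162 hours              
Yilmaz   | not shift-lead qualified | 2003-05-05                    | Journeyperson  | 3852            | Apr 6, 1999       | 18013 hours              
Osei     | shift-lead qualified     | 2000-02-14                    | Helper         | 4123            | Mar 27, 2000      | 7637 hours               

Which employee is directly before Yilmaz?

By classification: Greco (Lead Hand); then Fontaine and Yilmaz (Journeyperson); then Salazar (Operator); then Obi, Romero and Osei (Helper).
Fontaine and Yilmaz both have company hire date Apr 6, 1999, so the next rule applies.
Fontaine and Yilmaz both have classification seniority date 2003-05-05, so the next rule applies.
Among Fontaine and Yilmaz, by accumulated service hours (lower first) (reversed rule for this group): Fontaine (2182 hours) before Yilmaz (18013 hours).
Among Obi, Romero and Osei, by company hire date (earlier first): Obi (Dec 8, 1995) before Romero and Osei (Mar 27, 2000).
Romero and Osei both have classification seniority date 2000-02-14, so the next rule applies.
Among Romero and Osei, by accumulated service hours (higher first): Romero (25710 hours) before Osei (7637 hours).
Order: Greco, Fontaine, Yilmaz, Salazar, Obi, Romero, Osei.

Fontaine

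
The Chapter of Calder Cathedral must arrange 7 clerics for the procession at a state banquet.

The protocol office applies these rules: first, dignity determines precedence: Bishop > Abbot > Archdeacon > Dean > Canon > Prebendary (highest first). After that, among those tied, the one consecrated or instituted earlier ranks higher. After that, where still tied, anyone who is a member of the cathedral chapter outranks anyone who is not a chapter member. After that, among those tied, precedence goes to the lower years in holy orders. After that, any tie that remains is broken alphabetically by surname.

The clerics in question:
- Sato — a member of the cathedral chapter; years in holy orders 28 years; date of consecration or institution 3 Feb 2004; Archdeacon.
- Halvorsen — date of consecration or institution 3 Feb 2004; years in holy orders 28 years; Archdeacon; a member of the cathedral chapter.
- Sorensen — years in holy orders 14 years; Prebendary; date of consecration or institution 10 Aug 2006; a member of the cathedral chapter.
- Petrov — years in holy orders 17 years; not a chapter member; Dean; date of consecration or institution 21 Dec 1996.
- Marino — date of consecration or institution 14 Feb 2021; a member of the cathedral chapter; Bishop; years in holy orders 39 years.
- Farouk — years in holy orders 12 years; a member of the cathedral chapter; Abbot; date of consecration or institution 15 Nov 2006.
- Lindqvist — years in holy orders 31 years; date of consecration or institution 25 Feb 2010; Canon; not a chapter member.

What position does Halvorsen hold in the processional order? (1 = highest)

By dignity: Marino (Bishop); then Farouk (Abbot); then Halvorsen and Sato (Archdeacon); then Petrov (Dean); then Lindqvist (Canon); then Sorensen (Prebendary).
Halvorsen and Sato both have date of consecration or institution 3 Feb 2004, so the next rule applies.
Halvorsen and Sato are each a member of the cathedral chapter, so the next rule applies.
Halvorsen and Sato both have years in holy orders 28 years, so the next rule applies.
Among Halvorsen and Sato, alphabetically by surname: Halvorsen before Sato.
Order: Marino, Farouk, Halvorsen, Sato, Petrov, Lindqvist, Sorensen. So position 3.

3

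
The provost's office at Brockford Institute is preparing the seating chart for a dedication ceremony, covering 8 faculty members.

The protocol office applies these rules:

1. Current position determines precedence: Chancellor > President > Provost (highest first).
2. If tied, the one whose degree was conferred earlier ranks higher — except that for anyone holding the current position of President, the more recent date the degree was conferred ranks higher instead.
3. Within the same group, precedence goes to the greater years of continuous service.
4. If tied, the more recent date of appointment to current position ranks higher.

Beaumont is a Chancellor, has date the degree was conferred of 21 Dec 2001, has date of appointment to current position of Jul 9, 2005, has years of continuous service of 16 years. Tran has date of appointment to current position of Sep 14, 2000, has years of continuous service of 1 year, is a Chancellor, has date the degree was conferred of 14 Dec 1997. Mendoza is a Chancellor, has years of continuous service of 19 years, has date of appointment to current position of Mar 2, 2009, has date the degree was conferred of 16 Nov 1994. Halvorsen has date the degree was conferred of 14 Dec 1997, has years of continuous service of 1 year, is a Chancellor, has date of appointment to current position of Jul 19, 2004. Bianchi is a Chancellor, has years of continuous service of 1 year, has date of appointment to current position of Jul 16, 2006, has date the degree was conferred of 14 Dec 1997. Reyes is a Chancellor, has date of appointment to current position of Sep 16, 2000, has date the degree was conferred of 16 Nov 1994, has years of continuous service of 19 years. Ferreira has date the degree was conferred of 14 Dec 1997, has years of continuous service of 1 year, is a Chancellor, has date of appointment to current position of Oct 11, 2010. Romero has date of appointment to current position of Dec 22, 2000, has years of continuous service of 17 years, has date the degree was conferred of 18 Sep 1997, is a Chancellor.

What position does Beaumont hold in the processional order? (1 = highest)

8

By current position: Mendoza, Reyes, Romero, Ferreira, Bianchi, Halvorsen, Tran and Beaumont (Chancellor).
Among Mendoza, Reyes, Romero, Ferreira, Bianchi, Halvorsen, Tran and Beaumont, by date the degree was conferred (earlier first): Mendoza and Reyes (16 Nov 1994) before Romero (18 Sep 1997) before Ferreira, Bianchi, Halvorsen and Tran (14 Dec 1997) before Beaumont (21 Dec 2001).
Mendoza and Reyes both have years of continuous service 19 years, so the next rule applies.
Among Mendoza and Reyes, by date of appointment to current position (later first): Mendoza (Mar 2, 2009) before Reyes (Sep 16, 2000).
Ferreira, Bianchi, Halvorsen and Tran all have years of continuous service 1 year, so the next rule applies.
Among Ferreira, Bianchi, Halvorsen and Tran, by date of appointment to current position (later first): Ferreira (Oct 11, 2010) before Bianchi (Jul 16, 2006) before Halvorsen (Jul 19, 2004) before Tran (Sep 14, 2000).
Order: Mendoza, Reyes, Romero, Ferreira, Bianchi, Halvorsen, Tran, Beaumont. So position 8.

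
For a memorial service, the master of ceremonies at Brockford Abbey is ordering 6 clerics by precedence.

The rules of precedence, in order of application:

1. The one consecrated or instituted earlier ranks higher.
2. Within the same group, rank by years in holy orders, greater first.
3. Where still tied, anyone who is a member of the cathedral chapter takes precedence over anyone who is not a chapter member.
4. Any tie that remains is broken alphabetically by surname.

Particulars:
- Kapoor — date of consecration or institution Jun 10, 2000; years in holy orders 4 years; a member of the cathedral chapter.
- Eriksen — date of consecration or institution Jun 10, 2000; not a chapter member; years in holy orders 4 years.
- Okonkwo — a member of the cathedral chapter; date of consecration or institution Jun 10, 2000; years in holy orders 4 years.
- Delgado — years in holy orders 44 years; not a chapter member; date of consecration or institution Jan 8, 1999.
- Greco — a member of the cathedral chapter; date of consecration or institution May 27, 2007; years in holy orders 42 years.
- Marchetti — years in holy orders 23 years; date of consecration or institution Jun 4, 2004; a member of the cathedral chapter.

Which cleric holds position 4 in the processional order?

By date of consecration or institution (earlier first): Delgado (Jan 8, 1999); then Kapoor, Okonkwo and Eriksen (each Jun 10, 2000); then Marchetti (Jun 4, 2004); then Greco (May 27, 2007).
Kapoor, Okonkwo and Eriksen all have years in holy orders 4 years, so the next rule applies.
Among Kapoor, Okonkwo and Eriksen, a member of the cathedral chapter before not a chapter member: Kapoor and Okonkwo (a member of the cathedral chapter) before Eriksen (not a chapter member).
Among Kapoor and Okonkwo, alphabetically by surname: Kapoor before Okonkwo.
Order: Delgado, Kapoor, Okonkwo, Eriksen, Marchetti, Greco.

Eriksen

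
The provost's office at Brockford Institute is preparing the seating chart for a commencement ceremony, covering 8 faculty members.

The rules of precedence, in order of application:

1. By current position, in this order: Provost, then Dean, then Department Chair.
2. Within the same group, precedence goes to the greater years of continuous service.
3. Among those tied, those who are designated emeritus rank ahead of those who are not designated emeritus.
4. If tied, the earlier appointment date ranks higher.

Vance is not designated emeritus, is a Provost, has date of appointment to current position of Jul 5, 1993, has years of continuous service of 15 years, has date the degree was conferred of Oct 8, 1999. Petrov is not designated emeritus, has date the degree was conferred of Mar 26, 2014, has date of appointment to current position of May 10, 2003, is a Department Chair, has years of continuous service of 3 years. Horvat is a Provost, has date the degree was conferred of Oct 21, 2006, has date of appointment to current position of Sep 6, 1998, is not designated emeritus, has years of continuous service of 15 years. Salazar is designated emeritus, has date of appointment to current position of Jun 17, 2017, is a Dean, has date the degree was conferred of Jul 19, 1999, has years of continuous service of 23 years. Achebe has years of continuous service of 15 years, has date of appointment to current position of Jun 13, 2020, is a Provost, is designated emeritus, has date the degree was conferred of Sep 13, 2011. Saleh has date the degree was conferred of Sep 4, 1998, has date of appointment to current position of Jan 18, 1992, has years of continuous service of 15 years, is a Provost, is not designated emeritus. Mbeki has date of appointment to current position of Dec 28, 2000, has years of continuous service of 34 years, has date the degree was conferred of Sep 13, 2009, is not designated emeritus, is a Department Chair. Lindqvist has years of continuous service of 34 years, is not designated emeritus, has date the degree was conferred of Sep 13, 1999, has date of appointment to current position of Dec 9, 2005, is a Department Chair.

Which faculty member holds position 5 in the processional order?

By current position: Achebe, Saleh, Vance and Horvat (Provost); then Salazar (Dean); then Mbeki, Lindqvist and Petrov (Department Chair).
Achebe, Saleh, Vance and Horvat all have years of continuous service 15 years, so the next rule applies.
Among Achebe, Saleh, Vance and Horvat, designated emeritus before not designated emeritus: Achebe (designated emeritus) before Saleh, Vance and Horvat (not designated emeritus).
Among Saleh, Vance and Horvat, by date of appointment to current position (earlier first): Saleh (Jan 18, 1992) before Vance (Jul 5, 1993) before Horvat (Sep 6, 1998).
Among Mbeki, Lindqvist and Petrov, by years of continuous service (higher first): Mbeki and Lindqvist (34 years) before Petrov (3 years).
Mbeki and Lindqvist are each not designated emeritus, so the next rule applies.
Among Mbeki and Lindqvist, by date of appointment to current position (earlier first): Mbeki (Dec 28, 2000) before Lindqvist (Dec 9, 2005).
Order: Achebe, Saleh, Vance, Horvat, Salazar, Mbeki, Lindqvist, Petrov.

Salazar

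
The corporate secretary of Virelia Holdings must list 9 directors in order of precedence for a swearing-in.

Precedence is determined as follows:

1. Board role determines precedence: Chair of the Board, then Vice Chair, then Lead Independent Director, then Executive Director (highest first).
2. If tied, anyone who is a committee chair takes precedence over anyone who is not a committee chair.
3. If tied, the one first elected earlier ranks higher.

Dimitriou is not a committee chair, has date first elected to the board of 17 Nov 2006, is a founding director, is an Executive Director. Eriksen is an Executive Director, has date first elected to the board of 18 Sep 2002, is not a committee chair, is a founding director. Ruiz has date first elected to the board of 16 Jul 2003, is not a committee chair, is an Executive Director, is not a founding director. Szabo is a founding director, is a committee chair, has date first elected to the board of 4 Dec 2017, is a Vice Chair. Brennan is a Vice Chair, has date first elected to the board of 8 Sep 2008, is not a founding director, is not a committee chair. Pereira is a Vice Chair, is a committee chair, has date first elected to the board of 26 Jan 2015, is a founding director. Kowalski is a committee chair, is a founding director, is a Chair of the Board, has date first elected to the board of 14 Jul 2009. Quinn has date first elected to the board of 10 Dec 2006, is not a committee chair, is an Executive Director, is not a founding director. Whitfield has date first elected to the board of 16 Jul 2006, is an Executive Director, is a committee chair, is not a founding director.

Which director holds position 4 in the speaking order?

By board role: Kowalski (Chair of the Board); then Pereira, Szabo and Brennan (Vice Chair); then Whitfield, Eriksen, Ruiz, Dimitriou and Quinn (Executive Director).
Among Pereira, Szabo and Brennan, a committee chair before not a committee chair: Pereira and Szabo (a committee chair) before Brennan (not a committee chair).
Among Pereira and Szabo, by date first elected to the board (earlier first): Pereira (26 Jan 2015) before Szabo (4 Dec 2017).
Among Whitfield, Eriksen, Ruiz, Dimitriou and Quinn, a committee chair before not a committee chair: Whitfield (a committee chair) before Eriksen, Ruiz, Dimitriou and Quinn (not a committee chair).
Among Eriksen, Ruiz, Dimitriou and Quinn, by date first elected to the board (earlier first): Eriksen (18 Sep 2002) before Ruiz (16 Jul 2003) before Dimitriou (17 Nov 2006) before Quinn (10 Dec 2006).
Order: Kowalski, Pereira, Szabo, Brennan, Whitfield, Eriksen, Ruiz, Dimitriou, Quinn.

Brennan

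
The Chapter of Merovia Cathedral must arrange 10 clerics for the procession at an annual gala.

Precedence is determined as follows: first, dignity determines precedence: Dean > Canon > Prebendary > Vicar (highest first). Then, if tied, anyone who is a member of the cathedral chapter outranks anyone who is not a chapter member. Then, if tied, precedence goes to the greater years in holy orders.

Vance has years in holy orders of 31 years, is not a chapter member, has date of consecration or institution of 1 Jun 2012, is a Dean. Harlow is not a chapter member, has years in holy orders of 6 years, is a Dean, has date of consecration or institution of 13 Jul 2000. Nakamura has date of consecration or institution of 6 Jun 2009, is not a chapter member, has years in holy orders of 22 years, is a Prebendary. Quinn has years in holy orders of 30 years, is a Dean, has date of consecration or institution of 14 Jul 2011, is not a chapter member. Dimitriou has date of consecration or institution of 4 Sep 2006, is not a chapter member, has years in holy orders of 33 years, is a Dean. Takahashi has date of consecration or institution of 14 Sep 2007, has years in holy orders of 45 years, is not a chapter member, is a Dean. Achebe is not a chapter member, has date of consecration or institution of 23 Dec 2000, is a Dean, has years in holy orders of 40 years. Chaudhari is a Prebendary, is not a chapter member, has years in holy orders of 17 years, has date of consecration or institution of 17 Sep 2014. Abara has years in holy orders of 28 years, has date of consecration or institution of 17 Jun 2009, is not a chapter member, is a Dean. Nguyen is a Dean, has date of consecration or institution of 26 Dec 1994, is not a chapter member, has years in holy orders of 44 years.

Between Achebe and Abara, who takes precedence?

By dignity: Takahashi, Nguyen, Achebe, Dimitriou, Vance, Quinn, Abara and Harlow (Dean); then Nakamura and Chaudhari (Prebendary).
Takahashi, Nguyen, Achebe, Dimitriou, Vance, Quinn, Abara and Harlow are each not a chapter member, so the next rule applies.
Among Takahashi, Nguyen, Achebe, Dimitriou, Vance, Quinn, Abara and Harlow, by years in holy orders (higher first): Takahashi (45 years) before Nguyen (44 years) before Achebe (40 years) before Dimitriou (33 years) before Vance (31 years) before Quinn (30 years) before Abara (28 years) before Harlow (6 years).
Nakamura and Chaudhari are each not a chapter member, so the next rule applies.
Among Nakamura and Chaudhari, by years in holy orders (higher first): Nakamura (22 years) before Chaudhari (17 years).
So Achebe takes precedence.

Achebe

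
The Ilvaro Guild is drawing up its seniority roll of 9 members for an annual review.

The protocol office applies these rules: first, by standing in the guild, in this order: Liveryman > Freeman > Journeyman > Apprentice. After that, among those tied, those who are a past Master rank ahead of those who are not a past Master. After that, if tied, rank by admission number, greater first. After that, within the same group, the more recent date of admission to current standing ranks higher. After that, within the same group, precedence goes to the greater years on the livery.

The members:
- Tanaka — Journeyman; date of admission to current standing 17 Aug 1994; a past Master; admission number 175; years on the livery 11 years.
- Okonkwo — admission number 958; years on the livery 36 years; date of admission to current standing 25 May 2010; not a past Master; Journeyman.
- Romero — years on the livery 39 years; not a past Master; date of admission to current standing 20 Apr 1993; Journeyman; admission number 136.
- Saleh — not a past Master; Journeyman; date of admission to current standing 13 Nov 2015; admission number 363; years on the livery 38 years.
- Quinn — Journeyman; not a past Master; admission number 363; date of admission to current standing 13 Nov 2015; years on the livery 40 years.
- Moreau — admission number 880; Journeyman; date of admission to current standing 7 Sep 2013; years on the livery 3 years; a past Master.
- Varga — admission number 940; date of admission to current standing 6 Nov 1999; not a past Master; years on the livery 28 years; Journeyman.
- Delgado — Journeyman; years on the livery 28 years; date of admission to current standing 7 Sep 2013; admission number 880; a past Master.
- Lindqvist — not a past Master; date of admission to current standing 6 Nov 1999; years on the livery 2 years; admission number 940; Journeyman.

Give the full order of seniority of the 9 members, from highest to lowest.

By standing in the guild: Delgado, Moreau, Tanaka, Okonkwo, Varga, Lindqvist, Quinn, Saleh and Romero (Journeyman).
Among Delgado, Moreau, Tanaka, Okonkwo, Varga, Lindqvist, Quinn, Saleh and Romero, a past Master before not a past Master: Delgado, Moreau and Tanaka (a past Master) before Okonkwo, Varga, Lindqvist, Quinn, Saleh and Romero (not a past Master).
Among Delgado, Moreau and Tanaka, by admission number (higher first): Delgado and Moreau (880) before Tanaka (175).
Delgado and Moreau both have date of admission to current standing 7 Sep 2013, so the next rule applies.
Among Delgado and Moreau, by years on the livery (higher first): Delgado (28 years) before Moreau (3 years).
Among Okonkwo, Varga, Lindqvist, Quinn, Saleh and Romero, by admission number (higher first): Okonkwo (958) before Varga and Lindqvist (940) before Quinn and Saleh (363) before Romero (136).
Varga and Lindqvist both have date of admission to current standing 6 Nov 1999, so the next rule applies.
Among Varga and Lindqvist, by years on the livery (higher first): Varga (28 years) before Lindqvist (2 years).
Quinn and Saleh both have date of admission to current standing 13 Nov 2015, so the next rule applies.
Among Quinn and Saleh, by years on the livery (higher first): Quinn (40 years) before Saleh (38 years).
Full order: Delgado, Moreau, Tanaka, Okonkwo, Varga, Lindqvist, Quinn, Saleh, Romero.

Delgado, Moreau, Tanaka, Okonkwo, Varga, Lindqvist, Quinn, Saleh, Romero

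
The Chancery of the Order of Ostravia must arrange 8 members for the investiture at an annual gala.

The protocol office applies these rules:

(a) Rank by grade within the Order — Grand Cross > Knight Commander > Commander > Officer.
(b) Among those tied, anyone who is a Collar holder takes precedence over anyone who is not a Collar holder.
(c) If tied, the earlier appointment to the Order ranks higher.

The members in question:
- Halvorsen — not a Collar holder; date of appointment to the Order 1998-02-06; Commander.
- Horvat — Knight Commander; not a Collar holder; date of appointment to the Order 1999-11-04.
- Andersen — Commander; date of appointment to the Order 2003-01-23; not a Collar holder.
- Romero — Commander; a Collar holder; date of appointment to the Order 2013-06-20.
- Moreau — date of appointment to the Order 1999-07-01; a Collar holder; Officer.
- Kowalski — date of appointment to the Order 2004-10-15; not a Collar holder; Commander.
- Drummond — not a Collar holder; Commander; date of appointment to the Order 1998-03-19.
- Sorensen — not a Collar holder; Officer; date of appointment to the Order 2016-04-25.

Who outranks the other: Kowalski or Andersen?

Andersen

By grade within the Order: Horvat (Knight Commander); then Romero, Halvorsen, Drummond, Andersen and Kowalski (Commander); then Moreau and Sorensen (Officer).
Among Romero, Halvorsen, Drummond, Andersen and Kowalski, a Collar holder before not a Collar holder: Romero (a Collar holder) before Halvorsen, Drummond, Andersen and Kowalski (not a Collar holder).
Among Halvorsen, Drummond, Andersen and Kowalski, by date of appointment to the Order (earlier first): Halvorsen (1998-02-06) before Drummond (1998-03-19) before Andersen (2003-01-23) before Kowalski (2004-10-15).
Among Moreau and Sorensen, a Collar holder before not a Collar holder: Moreau (a Collar holder) before Sorensen (not a Collar holder).
So Andersen takes precedence.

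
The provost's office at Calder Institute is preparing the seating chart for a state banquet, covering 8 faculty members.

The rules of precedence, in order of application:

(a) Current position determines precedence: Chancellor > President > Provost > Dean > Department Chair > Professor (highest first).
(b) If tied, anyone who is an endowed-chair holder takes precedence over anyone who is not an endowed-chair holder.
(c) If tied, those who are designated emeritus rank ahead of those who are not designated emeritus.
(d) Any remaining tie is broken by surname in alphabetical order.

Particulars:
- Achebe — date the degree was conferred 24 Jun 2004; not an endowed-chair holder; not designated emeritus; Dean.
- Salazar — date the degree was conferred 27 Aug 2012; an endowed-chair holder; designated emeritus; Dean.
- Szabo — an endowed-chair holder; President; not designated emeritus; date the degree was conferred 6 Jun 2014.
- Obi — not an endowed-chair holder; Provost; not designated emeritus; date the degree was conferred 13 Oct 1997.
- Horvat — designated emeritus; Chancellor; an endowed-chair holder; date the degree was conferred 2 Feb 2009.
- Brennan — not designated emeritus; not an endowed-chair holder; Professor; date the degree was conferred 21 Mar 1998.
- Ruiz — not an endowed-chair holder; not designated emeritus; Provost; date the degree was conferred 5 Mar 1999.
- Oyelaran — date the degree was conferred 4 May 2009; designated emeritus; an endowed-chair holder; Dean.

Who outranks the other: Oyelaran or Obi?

By current position: Horvat (Chancellor); then Szabo (President); then Obi and Ruiz (Provost); then Oyelaran, Salazar and Achebe (Dean); then Brennan (Professor).
Obi and Ruiz are each not an endowed-chair holder, so the next rule applies.
Obi and Ruiz are each not designated emeritus, so the next rule applies.
Among Obi and Ruiz, alphabetically by surname: Obi before Ruiz.
Among Oyelaran, Salazar and Achebe, an endowed-chair holder before not an endowed-chair holder: Oyelaran and Salazar (an endowed-chair holder) before Achebe (not an endowed-chair holder).
Oyelaran and Salazar are each designated emeritus, so the next rule applies.
Among Oyelaran and Salazar, alphabetically by surname: Oyelaran before Salazar.
So Obi takes precedence.

Obi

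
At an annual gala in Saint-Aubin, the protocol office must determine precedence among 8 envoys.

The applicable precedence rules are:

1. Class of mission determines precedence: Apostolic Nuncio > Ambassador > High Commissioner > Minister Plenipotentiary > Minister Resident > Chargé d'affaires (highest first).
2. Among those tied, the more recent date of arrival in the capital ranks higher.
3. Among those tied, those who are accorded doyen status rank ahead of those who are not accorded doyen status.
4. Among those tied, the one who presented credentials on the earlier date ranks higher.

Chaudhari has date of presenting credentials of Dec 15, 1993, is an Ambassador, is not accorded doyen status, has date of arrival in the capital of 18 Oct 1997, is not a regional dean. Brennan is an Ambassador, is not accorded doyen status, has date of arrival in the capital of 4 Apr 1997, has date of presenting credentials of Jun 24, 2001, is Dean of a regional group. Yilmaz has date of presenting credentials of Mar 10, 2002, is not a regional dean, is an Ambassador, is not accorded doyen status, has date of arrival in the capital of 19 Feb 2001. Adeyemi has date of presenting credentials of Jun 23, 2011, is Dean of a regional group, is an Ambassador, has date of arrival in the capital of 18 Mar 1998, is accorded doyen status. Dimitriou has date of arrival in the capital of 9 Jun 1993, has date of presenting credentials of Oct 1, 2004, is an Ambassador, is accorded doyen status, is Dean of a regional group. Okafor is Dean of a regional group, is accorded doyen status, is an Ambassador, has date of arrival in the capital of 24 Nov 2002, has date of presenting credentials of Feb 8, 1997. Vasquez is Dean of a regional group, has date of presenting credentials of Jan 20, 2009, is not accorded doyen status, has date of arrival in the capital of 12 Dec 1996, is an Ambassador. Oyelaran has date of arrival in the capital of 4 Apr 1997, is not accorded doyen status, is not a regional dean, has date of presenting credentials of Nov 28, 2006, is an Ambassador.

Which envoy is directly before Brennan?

By class of mission: Okafor, Yilmaz, Adeyemi, Chaudhari, Brennan, Oyelaran, Vasquez and Dimitriou (Ambassador).
Among Okafor, Yilmaz, Adeyemi, Chaudhari, Brennan, Oyelaran, Vasquez and Dimitriou, by date of arrival in the capital (later first): Okafor (24 Nov 2002) before Yilmaz (19 Feb 2001) before Adeyemi (18 Mar 1998) before Chaudhari (18 Oct 1997) before Brennan and Oyelaran (4 Apr 1997) before Vasquez (12 Dec 1996) before Dimitriou (9 Jun 1993).
Brennan and Oyelaran are each not accorded doyen status, so the next rule applies.
Among Brennan and Oyelaran, by date of presenting credentials (earlier first): Brennan (Jun 24, 2001) before Oyelaran (Nov 28, 2006).
Order: Okafor, Yilmaz, Adeyemi, Chaudhari, Brennan, Oyelaran, Vasquez, Dimitriou.

Chaudhari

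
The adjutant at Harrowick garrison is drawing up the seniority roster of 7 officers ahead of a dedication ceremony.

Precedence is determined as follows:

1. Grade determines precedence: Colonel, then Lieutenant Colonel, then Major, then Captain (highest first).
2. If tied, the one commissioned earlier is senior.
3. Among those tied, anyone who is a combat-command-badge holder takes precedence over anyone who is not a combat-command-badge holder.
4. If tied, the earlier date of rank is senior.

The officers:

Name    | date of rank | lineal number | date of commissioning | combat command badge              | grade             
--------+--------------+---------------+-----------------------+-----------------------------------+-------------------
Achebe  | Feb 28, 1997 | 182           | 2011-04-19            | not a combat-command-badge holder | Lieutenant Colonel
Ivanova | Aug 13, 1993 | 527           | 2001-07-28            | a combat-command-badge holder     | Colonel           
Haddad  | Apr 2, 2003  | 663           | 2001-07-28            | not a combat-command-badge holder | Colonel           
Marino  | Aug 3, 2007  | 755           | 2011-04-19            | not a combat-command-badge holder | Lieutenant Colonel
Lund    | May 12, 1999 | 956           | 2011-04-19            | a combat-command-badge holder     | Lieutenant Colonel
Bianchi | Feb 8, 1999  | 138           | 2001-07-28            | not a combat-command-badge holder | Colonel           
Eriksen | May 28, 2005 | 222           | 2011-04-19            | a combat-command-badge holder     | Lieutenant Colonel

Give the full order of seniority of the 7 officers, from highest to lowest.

Ivanova, Bianchi, Haddad, Lund, Eriksen, Achebe, Marino

By grade: Ivanova, Bianchi and Haddad (Colonel); then Lund, Eriksen, Achebe and Marino (Lieutenant Colonel).
Ivanova, Bianchi and Haddad all have date of commissioning 2001-07-28, so the next rule applies.
Among Ivanova, Bianchi and Haddad, a combat-command-badge holder before not a combat-command-badge holder: Ivanova (a combat-command-badge holder) before Bianchi and Haddad (not a combat-command-badge holder).
Among Bianchi and Haddad, by date of rank (earlier first): Bianchi (Feb 8, 1999) before Haddad (Apr 2, 2003).
Lund, Eriksen, Achebe and Marino all have date of commissioning 2011-04-19, so the next rule applies.
Among Lund, Eriksen, Achebe and Marino, a combat-command-badge holder before not a combat-command-badge holder: Lund and Eriksen (a combat-command-badge holder) before Achebe and Marino (not a combat-command-badge holder).
Among Lund and Eriksen, by date of rank (earlier first): Lund (May 12, 1999) before Eriksen (May 28, 2005).
Among Achebe and Marino, by date of rank (earlier first): Achebe (Feb 28, 1997) before Marino (Aug 3, 2007).
Full order: Ivanova, Bianchi, Haddad, Lund, Eriksen, Achebe, Marino.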